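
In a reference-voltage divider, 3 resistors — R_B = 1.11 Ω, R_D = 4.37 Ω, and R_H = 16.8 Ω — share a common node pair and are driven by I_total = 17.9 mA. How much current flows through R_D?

I ≈ 3.44 mA

Conductances: ΣG = 1/1.11 + 1/4.37 + 1/16.8 = 1.189 (1/Ω).
R_D takes the fraction G_k/ΣG = 0.2288/1.189 = 0.1924, so I = 17.9 × 0.1924 = 3.444 mA.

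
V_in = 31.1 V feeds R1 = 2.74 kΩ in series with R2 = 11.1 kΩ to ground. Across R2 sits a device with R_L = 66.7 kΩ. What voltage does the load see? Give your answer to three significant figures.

The load sits in parallel with R2, giving an effective lower resistance R2' = R2·R_L/(R2+R_L) = 9.516 kΩ.
Then V_out = V_in · R2'/(R1 + R2') = 31.1 × 9.516/12.26 = 24.15 V.

V_out ≈ 24.1 V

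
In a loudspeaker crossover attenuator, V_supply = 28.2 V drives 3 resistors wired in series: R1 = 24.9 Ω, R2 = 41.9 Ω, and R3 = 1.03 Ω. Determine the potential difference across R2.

Series total: ΣR = 24.9 + 41.9 + 1.03 = 67.83 Ω.
By the voltage-divider rule, V = 28.2 × 41.90/67.83 = 17.42 V.

V ≈ 17.4 V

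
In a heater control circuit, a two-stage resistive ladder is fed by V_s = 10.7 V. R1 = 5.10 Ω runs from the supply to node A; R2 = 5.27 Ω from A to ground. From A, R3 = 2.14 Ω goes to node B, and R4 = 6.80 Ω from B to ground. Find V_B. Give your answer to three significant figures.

Looking into the second stage from A: R3 + R4 = 8.940 Ω appears in parallel with R2.
R2 ‖ (R3+R4) = 3.316 Ω.
So V_A = 10.7 × 0.3940 = 4.216 V.
Then the unloaded second divider: V_B = V_A × R4/(R3+R4) = 4.216 × 0.7606 = 3.206 V.

V_B ≈ 3.21 V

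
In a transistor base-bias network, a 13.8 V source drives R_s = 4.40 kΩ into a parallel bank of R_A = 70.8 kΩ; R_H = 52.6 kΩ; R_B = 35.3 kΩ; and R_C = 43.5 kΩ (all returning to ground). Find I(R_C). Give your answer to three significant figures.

I ≈ 0.231 mA

Combine the parallel branches: R_p = (1/70.8 + 1/52.6 + 1/35.3 + 1/43.5)⁻¹ = 11.84 kΩ.
V_A by voltage divider: V_A = 13.8 × 11.84/(4.40 + 11.84) = 10.06 V.
I(R_C) = V_A / R_C = 10.06/43.5 = 0.2313 mA.
(Check via current divider: I_total = 0.8497 mA; share G_k/ΣG = 0.2722 → same result.)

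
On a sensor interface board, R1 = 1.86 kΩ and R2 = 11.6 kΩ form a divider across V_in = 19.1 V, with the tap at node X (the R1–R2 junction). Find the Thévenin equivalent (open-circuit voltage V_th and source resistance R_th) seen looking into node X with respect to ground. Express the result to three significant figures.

V_th ≈ 16.5 V, R_th ≈ 1.60 kΩ

Open-circuit (no load on X): V_th = V_in · R2/(R1 + R2) = 19.1 × 11.6/(1.860 + 11.6) = 16.46 V.
Zeroing V_in shorts the top of R1 to ground, so R_th = R1 ‖ R2 = 1.603 kΩ.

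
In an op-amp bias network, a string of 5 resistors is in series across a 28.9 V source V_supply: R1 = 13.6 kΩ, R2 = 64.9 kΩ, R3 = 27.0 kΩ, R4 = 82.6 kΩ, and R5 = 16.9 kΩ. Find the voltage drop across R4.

V ≈ 11.6 V

ΣR = 13.6 + 64.9 + 27.0 + 82.6 + 16.9 = 205.0 kΩ.
Voltage divider: V = V_supply · (82.60 / 205.0) = 28.9 × 0.4029 = 11.64 V.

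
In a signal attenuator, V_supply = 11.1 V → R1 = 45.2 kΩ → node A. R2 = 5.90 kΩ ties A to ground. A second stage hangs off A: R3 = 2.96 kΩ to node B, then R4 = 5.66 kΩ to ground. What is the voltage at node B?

V_B ≈ 0.524 V

Node A sees R2 in parallel with the series input of stage 2, R3 + R4 = 8.620 kΩ.
R2 ‖ (R3+R4) = 3.503 kΩ.
First divider: V_A = V_supply · 3.503/(45.2 + 3.503) = 0.7983 V.
Then the unloaded second divider: V_B = V_A × R4/(R3+R4) = 0.7983 × 0.6566 = 0.5242 V.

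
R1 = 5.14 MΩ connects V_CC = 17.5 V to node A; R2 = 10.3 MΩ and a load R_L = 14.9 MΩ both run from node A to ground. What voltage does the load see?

The load sits in parallel with R2, giving an effective lower resistance R2' = R2·R_L/(R2+R_L) = 6.090 MΩ.
Voltage divider with the loaded lower leg: V_out = 17.5 × 6.090/(5.14 + 6.090) = 17.5 × 0.5423 = 9.490 V.
(Unloaded it would be 11.7 V; the load pulls it down.)

V_out ≈ 9.49 V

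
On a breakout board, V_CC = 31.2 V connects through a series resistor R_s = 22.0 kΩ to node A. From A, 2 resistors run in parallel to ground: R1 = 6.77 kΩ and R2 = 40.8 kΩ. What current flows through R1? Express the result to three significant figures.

Equivalent of the parallel group: R_p = 5.807 kΩ.
V_A by voltage divider: V_A = 31.2 × 5.807/(22.0 + 5.807) = 6.515 V.
I(R1) = V_A / R1 = 6.515/6.77 = 0.9624 mA.

I ≈ 0.962 mA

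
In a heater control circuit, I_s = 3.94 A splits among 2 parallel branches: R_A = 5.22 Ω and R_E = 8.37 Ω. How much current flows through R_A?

I ≈ 2.43 A

With just two branches, the current splits inversely with resistance.
I(R_A) = 3.94 × 8.37/(5.22 + 8.37) = 3.94 × 0.6159 = 2.427 A.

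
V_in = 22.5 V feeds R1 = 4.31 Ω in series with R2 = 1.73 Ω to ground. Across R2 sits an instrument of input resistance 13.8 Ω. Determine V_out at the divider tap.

V_out ≈ 5.92 V

The load sits in parallel with R2, giving an effective lower resistance R2' = R2·R_L/(R2+R_L) = 1.537 Ω.
Voltage divider with the loaded lower leg: V_out = 22.5 × 1.537/(4.31 + 1.537) = 22.5 × 0.2629 = 5.915 V.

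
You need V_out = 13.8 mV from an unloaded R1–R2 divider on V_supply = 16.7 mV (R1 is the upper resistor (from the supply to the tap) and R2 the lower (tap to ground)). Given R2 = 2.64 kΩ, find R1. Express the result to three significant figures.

R1 ≈ 0.555 kΩ

The divider ratio is R2/(R1+R2) = 13.8/16.7 = 0.8263.
So R1 = R2 · (V_supply/V_out − 1) = 2.64 × (16.7/13.8 − 1) = 2.64 × 0.2101 = 0.5548 kΩ.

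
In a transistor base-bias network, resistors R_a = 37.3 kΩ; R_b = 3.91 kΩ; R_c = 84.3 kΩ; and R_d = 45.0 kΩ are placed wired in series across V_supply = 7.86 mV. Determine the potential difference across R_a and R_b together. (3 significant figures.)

ΣR = 37.3 + 3.91 + 84.3 + 45.0 = 170.5 kΩ.
R_{R_a..R_b} = 37.3 + 3.91 = 41.21 kΩ.
By the voltage-divider rule, V = 7.86 × 41.21/170.5 = 1.900 mV.

V ≈ 1.90 mV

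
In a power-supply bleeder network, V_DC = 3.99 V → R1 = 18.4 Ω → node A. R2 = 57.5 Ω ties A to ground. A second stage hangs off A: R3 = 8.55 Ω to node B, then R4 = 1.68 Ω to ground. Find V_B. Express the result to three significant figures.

Node A sees R2 in parallel with the series input of stage 2, R3 + R4 = 10.23 Ω.
Effective lower resistance at A: R2 ‖ 10.23 = 8.685 Ω.
So V_A = 3.99 × 0.3207 = 1.279 V.
Then the unloaded second divider: V_B = V_A × R4/(R3+R4) = 1.279 × 0.1642 = 0.2101 V.

V_B ≈ 0.210 V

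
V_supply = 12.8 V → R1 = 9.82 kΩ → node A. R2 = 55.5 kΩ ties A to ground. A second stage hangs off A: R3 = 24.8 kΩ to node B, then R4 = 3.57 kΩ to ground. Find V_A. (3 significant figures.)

Looking into the second stage from A: R3 + R4 = 28.37 kΩ appears in parallel with R2.
R2 ‖ (R3+R4) = 18.77 kΩ.
First divider: V_A = V_supply · 18.77/(9.82 + 18.77) = 8.404 V.

V_A ≈ 8.40 V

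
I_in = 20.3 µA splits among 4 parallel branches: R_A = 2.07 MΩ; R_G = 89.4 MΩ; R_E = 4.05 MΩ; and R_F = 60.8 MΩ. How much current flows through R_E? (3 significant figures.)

Conductances: ΣG = 1/2.07 + 1/89.4 + 1/4.05 + 1/60.8 = 0.7576 (1/MΩ).
Current divider: I(R_E) = I_in · G_k/ΣG = 20.3 × (0.2469/0.7576) = 20.3 × 0.3259 = 6.616 µA.

I ≈ 6.62 µA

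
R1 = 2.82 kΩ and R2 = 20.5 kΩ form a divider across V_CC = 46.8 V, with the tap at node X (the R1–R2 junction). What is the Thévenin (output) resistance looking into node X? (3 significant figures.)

Looking into X with the source shorted: R_th = R1·R2/(R1+R2) = 2.820 × 20.5/23.32 = 2.479 kΩ.

R_th ≈ 2.48 kΩ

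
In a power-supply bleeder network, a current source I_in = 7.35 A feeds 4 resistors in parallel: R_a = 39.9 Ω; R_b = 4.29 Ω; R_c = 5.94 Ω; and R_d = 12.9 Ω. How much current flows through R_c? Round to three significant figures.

Conductances: ΣG = 1/39.9 + 1/4.29 + 1/5.94 + 1/12.9 = 0.5040 (1/Ω).
R_c takes the fraction G_k/ΣG = 0.1684/0.5040 = 0.3340, so I = 7.35 × 0.3340 = 2.455 A.

I ≈ 2.45 A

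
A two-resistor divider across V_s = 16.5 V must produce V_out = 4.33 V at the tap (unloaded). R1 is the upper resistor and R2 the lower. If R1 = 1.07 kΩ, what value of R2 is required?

R2 ≈ 0.381 kΩ

Required fraction k = V_out/V_s = 0.2624.
So R2 = R1 · V_out/(V_s − V_out) = 1.07 × 4.33/(16.5 − 4.33) = 1.07 × 0.3558 = 0.3807 kΩ.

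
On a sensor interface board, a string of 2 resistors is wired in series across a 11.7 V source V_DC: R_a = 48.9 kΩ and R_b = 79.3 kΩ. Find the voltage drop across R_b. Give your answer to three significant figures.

ΣR = 48.9 + 79.3 = 128.2 kΩ.
By the voltage-divider rule, V = 11.7 × 79.30/128.2 = 7.237 V.

V ≈ 7.24 V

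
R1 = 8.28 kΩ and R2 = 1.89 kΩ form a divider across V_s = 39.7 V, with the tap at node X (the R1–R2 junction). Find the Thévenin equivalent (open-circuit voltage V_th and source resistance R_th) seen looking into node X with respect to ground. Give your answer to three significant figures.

With X open, the divider is unloaded: V_th = 39.7 × 1.89/10.17 = 7.378 V.
Zeroing V_s shorts the top of R1 to ground, so R_th = R1 ‖ R2 = 1.539 kΩ.

V_th ≈ 7.38 V, R_th ≈ 1.54 kΩ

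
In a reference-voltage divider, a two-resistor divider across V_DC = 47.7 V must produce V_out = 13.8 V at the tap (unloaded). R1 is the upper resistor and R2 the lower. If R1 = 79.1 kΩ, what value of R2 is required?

The divider ratio is R2/(R1+R2) = 13.8/47.7 = 0.2893.
R2 = R1 · 0.2893/(1 − 0.2893) = 32.20 kΩ.

R2 ≈ 32.2 kΩ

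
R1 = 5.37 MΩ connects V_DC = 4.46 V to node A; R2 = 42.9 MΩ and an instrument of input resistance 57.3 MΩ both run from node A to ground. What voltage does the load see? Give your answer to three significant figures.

V_out ≈ 3.66 V

First combine the lower leg with the load: R2 ‖ R_L = 24.53 MΩ.
Now apply the divider: V_out = 4.46 × 0.8204 = 3.659 V.
(Unloaded it would be 3.96 V; the load pulls it down.)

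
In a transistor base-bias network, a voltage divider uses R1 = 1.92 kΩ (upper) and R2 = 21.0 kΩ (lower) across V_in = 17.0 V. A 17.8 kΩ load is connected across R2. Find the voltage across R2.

R2 ‖ R_L = (21.0 × 17.8)/(21.0 + 17.8) = 9.634 kΩ.
Now apply the divider: V_out = 17.0 × 0.8338 = 14.18 V.
(Unloaded it would be 15.6 V; the load pulls it down.)

V_out ≈ 14.2 V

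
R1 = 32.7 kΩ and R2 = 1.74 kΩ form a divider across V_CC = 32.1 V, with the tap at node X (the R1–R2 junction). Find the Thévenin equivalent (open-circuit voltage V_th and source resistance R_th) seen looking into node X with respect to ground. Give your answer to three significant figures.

Open-circuit (no load on X): V_th = V_CC · R2/(R1 + R2) = 32.1 × 1.74/(32.70 + 1.74) = 1.622 V.
Zeroing V_CC shorts the top of R1 to ground, so R_th = R1 ‖ R2 = 1.652 kΩ.

V_th ≈ 1.62 V, R_th ≈ 1.65 kΩ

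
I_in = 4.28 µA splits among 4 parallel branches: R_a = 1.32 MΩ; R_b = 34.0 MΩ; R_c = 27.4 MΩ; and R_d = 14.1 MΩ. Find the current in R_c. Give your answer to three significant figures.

ΣG = 1/1.32 + 1/34.0 + 1/27.4 + 1/14.1 = 0.8944.
R_c takes the fraction G_k/ΣG = 0.03650/0.8944 = 0.04081, so I = 4.28 × 0.04081 = 0.1746 µA.

I ≈ 0.175 µA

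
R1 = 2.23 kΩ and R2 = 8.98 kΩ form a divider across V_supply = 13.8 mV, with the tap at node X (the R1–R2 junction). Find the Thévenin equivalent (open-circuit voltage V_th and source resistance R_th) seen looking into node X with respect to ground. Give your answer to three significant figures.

Open-circuit (no load on X): V_th = V_supply · R2/(R1 + R2) = 13.8 × 8.98/(2.230 + 8.98) = 11.05 mV.
With V_supply suppressed (replaced by a short), R_th = R1 ‖ R2 = (2.230 × 8.98)/(2.230 + 8.98) = 1.786 kΩ.

V_th ≈ 11.1 mV, R_th ≈ 1.79 kΩ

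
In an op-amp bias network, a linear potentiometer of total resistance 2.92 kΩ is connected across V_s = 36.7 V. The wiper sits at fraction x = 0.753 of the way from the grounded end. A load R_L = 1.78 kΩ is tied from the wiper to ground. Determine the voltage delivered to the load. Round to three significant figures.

Lower segment x·R_p = 2.199 kΩ; upper segment (1−x)·R_p = 0.7212 kΩ.
Lower segment in parallel with the load: 2.199 ‖ 1.78 = 0.9837 kΩ.
Then V_out = V_s · 0.9837/(0.7212 + 0.9837) = 21.17 V.

V_out ≈ 21.2 V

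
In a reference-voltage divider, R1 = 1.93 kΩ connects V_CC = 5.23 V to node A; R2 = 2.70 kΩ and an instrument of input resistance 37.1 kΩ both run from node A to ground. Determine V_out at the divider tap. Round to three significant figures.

First combine the lower leg with the load: R2 ‖ R_L = 2.517 kΩ.
Now apply the divider: V_out = 5.23 × 0.5660 = 2.960 V.
(Unloaded it would be 3.05 V; the load pulls it down.)

V_out ≈ 2.96 V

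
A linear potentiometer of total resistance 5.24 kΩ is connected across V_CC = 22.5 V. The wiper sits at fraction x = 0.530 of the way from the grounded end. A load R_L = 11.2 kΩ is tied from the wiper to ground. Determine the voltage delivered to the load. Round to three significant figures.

V_out ≈ 10.7 V

The pot divides into 2.463 kΩ above the wiper and 2.777 kΩ below.
Lower segment in parallel with the load: 2.777 ‖ 11.2 = 2.225 kΩ.
V_out = 22.5 × 2.225/(2.463 + 2.225) = 10.68 V.
(Unloaded: V_out = x·V_CC = 11.9 V.)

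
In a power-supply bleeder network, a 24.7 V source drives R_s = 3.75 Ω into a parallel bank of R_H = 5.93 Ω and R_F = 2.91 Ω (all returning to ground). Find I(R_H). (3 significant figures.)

Equivalent of the parallel group: R_p = 1.952 Ω.
V_A by voltage divider: V_A = 24.7 × 1.952/(3.75 + 1.952) = 8.456 V.
I(R_H) = V_A / R_H = 8.456/5.93 = 1.426 A.
(Check via current divider: I_total = 4.332 A; share G_k/ΣG = 0.3292 → same result.)

I ≈ 1.43 A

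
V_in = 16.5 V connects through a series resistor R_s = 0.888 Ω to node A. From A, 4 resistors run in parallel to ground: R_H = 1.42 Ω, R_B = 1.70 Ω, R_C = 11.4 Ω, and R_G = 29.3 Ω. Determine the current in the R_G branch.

Parallel bank: R_p = 1/(1/1.42 + 1/1.70 + 1/11.4 + 1/29.3) = 0.7071 Ω.
V_A by voltage divider: V_A = 16.5 × 0.7071/(0.888 + 0.7071) = 7.314 V.
Branch current I = V_A/R_G = 7.314/29.3 = 0.2496 A.

I ≈ 0.250 A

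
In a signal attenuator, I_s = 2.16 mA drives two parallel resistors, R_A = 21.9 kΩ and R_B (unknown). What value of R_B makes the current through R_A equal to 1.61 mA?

Two-branch current divider: I_A = I_s · R_B/(R_A + R_B).
1.61/2.16 = R_B/(R_A + R_B) → R_B = R_A · (0.7454)/(1 − 0.7454) = 21.9 × 2.927 = 64.11 kΩ.

R_B ≈ 64.1 kΩ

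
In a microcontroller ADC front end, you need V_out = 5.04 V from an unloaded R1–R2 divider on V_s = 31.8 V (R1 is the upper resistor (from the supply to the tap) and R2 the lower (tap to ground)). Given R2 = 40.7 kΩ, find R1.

The divider ratio is R2/(R1+R2) = 5.04/31.8 = 0.1585.
Rearranging, R1 = R2·(1−k)/k = 40.7 × 5.310 = 216.1 kΩ.

R1 ≈ 216 kΩ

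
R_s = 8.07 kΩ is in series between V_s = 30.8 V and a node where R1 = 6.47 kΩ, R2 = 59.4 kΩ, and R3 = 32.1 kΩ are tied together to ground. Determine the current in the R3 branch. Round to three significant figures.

I ≈ 0.364 mA

Parallel bank: R_p = 1/(1/6.47 + 1/59.4 + 1/32.1) = 4.937 kΩ.
V_A = 30.8 × 4.937/13.01 = 11.69 V.
Branch current I = V_A/R3 = 11.69/32.1 = 0.3642 mA.
(Equivalently: I_total = 2.368 mA, then current-divider fraction G_k/ΣG = 0.1538.)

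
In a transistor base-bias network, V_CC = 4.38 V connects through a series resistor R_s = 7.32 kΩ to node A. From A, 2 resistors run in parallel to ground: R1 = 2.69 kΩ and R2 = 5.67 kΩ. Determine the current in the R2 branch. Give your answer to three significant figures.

I ≈ 0.154 mA

Parallel bank: R_p = 1/(1/2.69 + 1/5.67) = 1.824 kΩ.
V_A by voltage divider: V_A = 4.38 × 1.824/(7.32 + 1.824) = 0.8739 V.
I(R2) = V_A / R2 = 0.8739/5.67 = 0.1541 mA.
(Equivalently: I_total = 0.4790 mA, then current-divider fraction G_k/ΣG = 0.3218.)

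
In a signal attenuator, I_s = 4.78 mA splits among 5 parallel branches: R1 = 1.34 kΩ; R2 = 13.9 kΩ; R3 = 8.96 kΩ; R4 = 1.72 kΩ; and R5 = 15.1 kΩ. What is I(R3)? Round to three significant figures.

Total conductance ΣG = 1/1.34 + 1/13.9 + 1/8.96 + 1/1.72 + 1/15.1 = 1.577 (units of 1/kΩ).
By the current-divider rule, I = I_s · G_k/ΣG = 4.78 × 0.07075 = 0.3382 mA.

I ≈ 0.338 mA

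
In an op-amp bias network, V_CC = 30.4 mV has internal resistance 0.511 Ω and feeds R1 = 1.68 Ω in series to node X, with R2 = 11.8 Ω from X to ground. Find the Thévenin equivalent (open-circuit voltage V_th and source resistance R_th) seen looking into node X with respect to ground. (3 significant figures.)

R1' = 0.511 + 1.68 = 2.191 Ω (source resistance + R1).
With X open, the divider is unloaded: V_th = 30.4 × 11.8/13.99 = 25.64 mV.
Zeroing V_CC shorts the top of R1' to ground, so R_th = R1' ‖ R2 = 1.848 Ω.

V_th ≈ 25.6 mV, R_th ≈ 1.85 Ω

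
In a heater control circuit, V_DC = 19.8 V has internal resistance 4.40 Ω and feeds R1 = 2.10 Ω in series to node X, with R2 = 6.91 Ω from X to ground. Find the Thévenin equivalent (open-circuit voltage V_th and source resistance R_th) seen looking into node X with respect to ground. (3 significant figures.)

V_th ≈ 10.2 V, R_th ≈ 3.35 Ω

R1' = 4.40 + 2.10 = 6.500 Ω (source resistance + R1).
V_th is the unloaded tap voltage: V_DC · R2/(R1'+R2) = 19.8 × 0.5153 = 10.20 V.
Looking into X with the source shorted: R_th = R1'·R2/(R1'+R2) = 6.500 × 6.91/13.41 = 3.349 Ω.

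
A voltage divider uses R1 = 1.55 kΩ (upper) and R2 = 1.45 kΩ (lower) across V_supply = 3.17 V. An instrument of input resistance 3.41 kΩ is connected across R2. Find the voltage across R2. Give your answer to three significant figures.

V_out ≈ 1.26 V

First combine the lower leg with the load: R2 ‖ R_L = 1.017 kΩ.
Voltage divider with the loaded lower leg: V_out = 3.17 × 1.017/(1.55 + 1.017) = 3.17 × 0.3963 = 1.256 V.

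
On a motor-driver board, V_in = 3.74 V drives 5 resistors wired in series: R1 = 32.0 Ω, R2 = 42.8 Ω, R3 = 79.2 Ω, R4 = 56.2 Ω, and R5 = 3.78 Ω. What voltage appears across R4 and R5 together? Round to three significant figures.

Total series resistance ΣR = 32.0 + 42.8 + 79.2 + 56.2 + 3.78 = 214.0 Ω.
R_{R4..R5} = 56.2 + 3.78 = 59.98 Ω.
V = V_in · R/ΣR = 3.74 × 0.2803 = 1.048 V.

V ≈ 1.05 V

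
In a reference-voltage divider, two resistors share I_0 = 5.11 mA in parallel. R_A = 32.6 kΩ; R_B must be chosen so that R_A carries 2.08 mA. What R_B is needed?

R_B ≈ 22.4 kΩ

In a two-way split, I_A/I_0 = R_B/(R_A + R_B).
With f = 0.4070, R_B = R_A · f/(1−f) = 32.6 × 0.6865 = 22.38 kΩ.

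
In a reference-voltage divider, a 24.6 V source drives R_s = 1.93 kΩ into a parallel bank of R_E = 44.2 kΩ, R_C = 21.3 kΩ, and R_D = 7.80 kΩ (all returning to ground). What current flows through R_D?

Parallel bank: R_p = 1/(1/44.2 + 1/21.3 + 1/7.80) = 5.056 kΩ.
V_A = 24.6 × 5.056/6.986 = 17.80 V.
I(R_D) = V_A / R_D = 17.80/7.80 = 2.283 mA.
(Check via current divider: I_total = 3.521 mA; share G_k/ΣG = 0.6482 → same result.)

I ≈ 2.28 mA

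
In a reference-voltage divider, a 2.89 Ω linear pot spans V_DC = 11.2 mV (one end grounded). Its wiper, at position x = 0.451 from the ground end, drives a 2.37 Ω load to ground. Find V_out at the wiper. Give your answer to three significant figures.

Lower segment x·R_p = 1.303 Ω; upper segment (1−x)·R_p = 1.587 Ω.
Lower segment in parallel with the load: 1.303 ‖ 2.37 = 0.8409 Ω.
Loaded-divider output: V_out = 11.2 × 0.3464 = 3.880 mV.
(Unloaded: V_out = x·V_DC = 5.05 mV.)

V_out ≈ 3.88 mV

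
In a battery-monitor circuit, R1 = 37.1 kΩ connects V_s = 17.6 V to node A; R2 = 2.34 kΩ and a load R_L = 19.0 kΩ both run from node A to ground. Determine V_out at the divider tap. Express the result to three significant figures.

The load sits in parallel with R2, giving an effective lower resistance R2' = R2·R_L/(R2+R_L) = 2.083 kΩ.
Now apply the divider: V_out = 17.6 × 0.05317 = 0.9358 V.

V_out ≈ 0.936 V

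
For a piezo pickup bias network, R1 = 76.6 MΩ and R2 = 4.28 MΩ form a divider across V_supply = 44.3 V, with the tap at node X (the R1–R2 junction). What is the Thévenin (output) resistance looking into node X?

R_th ≈ 4.05 MΩ

With V_supply suppressed (replaced by a short), R_th = R1 ‖ R2 = (76.60 × 4.28)/(76.60 + 4.28) = 4.054 MΩ.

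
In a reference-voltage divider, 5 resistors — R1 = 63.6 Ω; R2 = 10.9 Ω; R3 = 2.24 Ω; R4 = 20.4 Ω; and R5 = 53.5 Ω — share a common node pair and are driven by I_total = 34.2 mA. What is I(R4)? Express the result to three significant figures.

Conductances: ΣG = 1/63.6 + 1/10.9 + 1/2.24 + 1/20.4 + 1/53.5 = 0.6216 (1/Ω).
R4 takes the fraction G_k/ΣG = 0.04902/0.6216 = 0.07886, so I = 34.2 × 0.07886 = 2.697 mA.

I ≈ 2.70 mA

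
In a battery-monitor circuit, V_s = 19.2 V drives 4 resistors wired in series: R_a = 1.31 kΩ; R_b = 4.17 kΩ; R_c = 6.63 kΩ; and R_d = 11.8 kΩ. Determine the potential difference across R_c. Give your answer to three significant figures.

Series total: ΣR = 1.31 + 4.17 + 6.63 + 11.8 = 23.91 kΩ.
By the voltage-divider rule, V = 19.2 × 6.630/23.91 = 5.324 V.

V ≈ 5.32 V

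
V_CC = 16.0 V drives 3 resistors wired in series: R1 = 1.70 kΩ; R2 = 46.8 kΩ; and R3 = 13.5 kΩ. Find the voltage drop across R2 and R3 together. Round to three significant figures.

ΣR = 1.70 + 46.8 + 13.5 = 62.00 kΩ.
R_{R2..R3} = 46.8 + 13.5 = 60.30 kΩ.
V = V_CC · R/ΣR = 16.0 × 0.9726 = 15.56 V.

V ≈ 15.6 V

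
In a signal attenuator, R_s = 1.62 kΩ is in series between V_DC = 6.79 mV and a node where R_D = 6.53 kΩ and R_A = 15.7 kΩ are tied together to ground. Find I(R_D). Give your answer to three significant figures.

Combine the parallel branches: R_p = (1/6.53 + 1/15.7)⁻¹ = 4.612 kΩ.
V_A by voltage divider: V_A = 6.79 × 4.612/(1.62 + 4.612) = 5.025 mV.
Branch current I = V_A/R_D = 5.025/6.53 = 0.7695 µA.

I ≈ 0.770 µA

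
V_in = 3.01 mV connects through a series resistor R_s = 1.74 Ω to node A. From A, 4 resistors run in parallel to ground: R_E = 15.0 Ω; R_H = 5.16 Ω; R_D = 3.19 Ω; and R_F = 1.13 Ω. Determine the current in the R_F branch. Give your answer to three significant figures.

I ≈ 0.753 mA

Parallel bank: R_p = 1/(1/15.0 + 1/5.16 + 1/3.19 + 1/1.13) = 0.6854 Ω.
V_A by voltage divider: V_A = 3.01 × 0.6854/(1.74 + 0.6854) = 0.8506 mV.
Branch current I = V_A/R_F = 0.8506/1.13 = 0.7528 mA.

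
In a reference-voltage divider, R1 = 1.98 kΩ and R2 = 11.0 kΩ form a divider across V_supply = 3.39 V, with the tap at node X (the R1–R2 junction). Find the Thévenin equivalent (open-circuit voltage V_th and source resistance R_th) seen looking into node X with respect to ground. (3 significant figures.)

V_th ≈ 2.87 V, R_th ≈ 1.68 kΩ

Open-circuit (no load on X): V_th = V_supply · R2/(R1 + R2) = 3.39 × 11.0/(1.980 + 11.0) = 2.873 V.
Zeroing V_supply shorts the top of R1 to ground, so R_th = R1 ‖ R2 = 1.678 kΩ.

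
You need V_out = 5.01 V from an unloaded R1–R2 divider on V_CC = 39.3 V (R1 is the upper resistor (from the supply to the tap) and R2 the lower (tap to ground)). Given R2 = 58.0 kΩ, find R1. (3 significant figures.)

R1 ≈ 397 kΩ

Required fraction k = V_out/V_CC = 0.1275.
R1 = R2·(1/k − 1) = 58.0 × 6.844 = 397.0 kΩ.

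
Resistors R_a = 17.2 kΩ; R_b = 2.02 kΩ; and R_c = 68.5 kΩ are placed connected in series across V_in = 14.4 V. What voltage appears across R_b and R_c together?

ΣR = 17.2 + 2.02 + 68.5 = 87.72 kΩ.
R_{R_b..R_c} = 2.02 + 68.5 = 70.52 kΩ.
By the voltage-divider rule, V = 14.4 × 70.52/87.72 = 11.58 V.

V ≈ 11.6 V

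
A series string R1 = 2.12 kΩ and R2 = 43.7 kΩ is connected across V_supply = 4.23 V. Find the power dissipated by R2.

The common current is I = 4.23/45.82 = 0.09232 mA.
V(R2) = I·R = 4.034 V; P = V·I = 4.034 × 0.09232 = 0.3724 mW.

P ≈ 0.372 mW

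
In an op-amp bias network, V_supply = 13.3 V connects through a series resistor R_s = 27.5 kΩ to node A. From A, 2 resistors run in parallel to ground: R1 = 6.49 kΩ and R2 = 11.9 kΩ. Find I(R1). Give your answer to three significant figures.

I ≈ 0.271 mA

Combine the parallel branches: R_p = (1/6.49 + 1/11.9)⁻¹ = 4.200 kΩ.
Node voltage V_A = V_supply · R_p/(R_s + R_p) = 13.3 × 0.1325 = 1.762 V.
Branch current I = V_A/R1 = 1.762/6.49 = 0.2715 mA.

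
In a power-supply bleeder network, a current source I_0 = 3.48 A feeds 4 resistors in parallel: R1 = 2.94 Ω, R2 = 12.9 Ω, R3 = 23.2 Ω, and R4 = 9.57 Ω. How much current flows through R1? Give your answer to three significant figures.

I ≈ 2.09 A

ΣG = 1/2.94 + 1/12.9 + 1/23.2 + 1/9.57 = 0.5653.
R1 takes the fraction G_k/ΣG = 0.3401/0.5653 = 0.6017, so I = 3.48 × 0.6017 = 2.094 A.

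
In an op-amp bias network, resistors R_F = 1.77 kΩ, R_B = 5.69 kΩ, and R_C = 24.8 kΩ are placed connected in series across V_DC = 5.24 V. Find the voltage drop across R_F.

ΣR = 1.77 + 5.69 + 24.8 = 32.26 kΩ.
V = V_DC · R/ΣR = 5.24 × 0.05487 = 0.2875 V.

V ≈ 0.288 V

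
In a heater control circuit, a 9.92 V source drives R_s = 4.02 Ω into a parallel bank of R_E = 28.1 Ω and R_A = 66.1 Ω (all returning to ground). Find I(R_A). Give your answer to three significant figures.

Combine the parallel branches: R_p = (1/28.1 + 1/66.1)⁻¹ = 19.72 Ω.
Node voltage V_A = V_in · R_p/(R_s + R_p) = 9.92 × 0.8306 = 8.240 V.
Branch current I = V_A/R_A = 8.240/66.1 = 0.1247 A.

I ≈ 0.125 A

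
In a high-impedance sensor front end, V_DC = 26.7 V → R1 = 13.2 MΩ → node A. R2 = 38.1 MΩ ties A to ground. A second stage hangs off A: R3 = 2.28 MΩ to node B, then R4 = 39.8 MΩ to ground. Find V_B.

V_B ≈ 15.2 V

Node A sees R2 in parallel with the series input of stage 2, R3 + R4 = 42.08 MΩ.
R2 ‖ (R3+R4) = 20.00 MΩ.
First divider: V_A = V_DC · 20.00/(13.2 + 20.00) = 16.08 V.
Stage 2 is unloaded, so V_B = V_A · R4/(R3+R4) = 16.08 × 39.8/42.08 = 15.21 V.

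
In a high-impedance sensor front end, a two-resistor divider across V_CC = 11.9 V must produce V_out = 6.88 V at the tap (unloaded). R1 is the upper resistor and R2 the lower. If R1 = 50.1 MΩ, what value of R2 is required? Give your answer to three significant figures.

R2 ≈ 68.7 MΩ

V_out/V_CC = R2/(R1+R2) = 0.5782.
R2 = R1 · 0.5782/(1 − 0.5782) = 68.66 MΩ.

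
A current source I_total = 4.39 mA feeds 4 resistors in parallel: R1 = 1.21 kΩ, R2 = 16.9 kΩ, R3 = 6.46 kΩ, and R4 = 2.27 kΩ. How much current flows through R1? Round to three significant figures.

I ≈ 2.45 mA

Conductances: ΣG = 1/1.21 + 1/16.9 + 1/6.46 + 1/2.27 = 1.481 (1/kΩ).
R1 takes the fraction G_k/ΣG = 0.8264/1.481 = 0.5581, so I = 4.39 × 0.5581 = 2.450 mA.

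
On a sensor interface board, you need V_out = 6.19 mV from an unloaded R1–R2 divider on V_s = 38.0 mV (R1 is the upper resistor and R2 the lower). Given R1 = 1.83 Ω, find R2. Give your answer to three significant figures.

R2 ≈ 0.356 Ω

Required fraction k = V_out/V_s = 0.1629.
R2 = R1 · 0.1629/(1 − 0.1629) = 0.3561 Ω.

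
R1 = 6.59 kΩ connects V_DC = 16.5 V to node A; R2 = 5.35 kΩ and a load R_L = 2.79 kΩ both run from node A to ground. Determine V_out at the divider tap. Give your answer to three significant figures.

R2 ‖ R_L = (5.35 × 2.79)/(5.35 + 2.79) = 1.834 kΩ.
Now apply the divider: V_out = 16.5 × 0.2177 = 3.592 V.

V_out ≈ 3.59 V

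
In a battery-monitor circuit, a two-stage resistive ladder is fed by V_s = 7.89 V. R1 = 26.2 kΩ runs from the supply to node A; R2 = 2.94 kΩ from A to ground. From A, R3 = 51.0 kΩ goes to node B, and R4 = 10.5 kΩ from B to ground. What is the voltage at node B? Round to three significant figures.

Looking into the second stage from A: R3 + R4 = 61.50 kΩ appears in parallel with R2.
Effective lower resistance at A: R2 ‖ 61.50 = 2.806 kΩ.
First divider: V_A = V_s · 2.806/(26.2 + 2.806) = 0.7632 V.
V_B = V_A × 0.1707 = 0.1303 V.

V_B ≈ 0.130 V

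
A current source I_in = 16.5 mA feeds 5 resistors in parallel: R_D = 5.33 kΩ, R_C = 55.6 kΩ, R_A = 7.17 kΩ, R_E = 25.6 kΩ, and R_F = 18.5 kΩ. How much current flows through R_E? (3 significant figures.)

ΣG = 1/5.33 + 1/55.6 + 1/7.17 + 1/25.6 + 1/18.5 = 0.4382.
Current divider: I(R_E) = I_in · G_k/ΣG = 16.5 × (0.03906/0.4382) = 16.5 × 0.08915 = 1.471 mA.

I ≈ 1.47 mA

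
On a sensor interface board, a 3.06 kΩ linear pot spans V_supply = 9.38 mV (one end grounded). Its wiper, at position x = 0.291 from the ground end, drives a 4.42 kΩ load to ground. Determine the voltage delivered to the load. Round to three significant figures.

V_out ≈ 2.39 mV

Lower segment x·R_p = 0.8905 kΩ; upper segment (1−x)·R_p = 2.170 kΩ.
Lower segment in parallel with the load: 0.8905 ‖ 4.42 = 0.7411 kΩ.
V_out = 9.38 × 0.7411/(2.170 + 0.7411) = 2.388 mV.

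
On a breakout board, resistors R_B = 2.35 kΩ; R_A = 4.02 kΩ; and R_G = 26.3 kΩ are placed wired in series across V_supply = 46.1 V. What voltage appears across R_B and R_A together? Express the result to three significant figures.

ΣR = 2.35 + 4.02 + 26.3 = 32.67 kΩ.
R_{R_B..R_A} = 2.35 + 4.02 = 6.370 kΩ.
V = V_supply · R/ΣR = 46.1 × 0.1950 = 8.989 V.

V ≈ 8.99 V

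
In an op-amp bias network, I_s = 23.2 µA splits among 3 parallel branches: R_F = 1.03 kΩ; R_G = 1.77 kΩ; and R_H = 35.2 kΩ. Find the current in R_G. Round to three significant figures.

I ≈ 8.38 µA

Total conductance ΣG = 1/1.03 + 1/1.77 + 1/35.2 = 1.564 (units of 1/kΩ).
By the current-divider rule, I = I_s · G_k/ΣG = 23.2 × 0.3612 = 8.379 µA.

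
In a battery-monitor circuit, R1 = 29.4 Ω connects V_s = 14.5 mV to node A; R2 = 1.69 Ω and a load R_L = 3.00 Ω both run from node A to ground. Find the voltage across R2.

V_out ≈ 0.514 mV

The load sits in parallel with R2, giving an effective lower resistance R2' = R2·R_L/(R2+R_L) = 1.081 Ω.
Then V_out = V_s · R2'/(R1 + R2') = 14.5 × 1.081/30.48 = 0.5142 mV.
(Unloaded it would be 0.788 mV; the load pulls it down.)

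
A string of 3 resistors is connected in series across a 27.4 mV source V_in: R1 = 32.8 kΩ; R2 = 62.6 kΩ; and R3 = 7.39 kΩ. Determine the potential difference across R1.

V ≈ 8.74 mV

ΣR = 32.8 + 62.6 + 7.39 = 102.8 kΩ.
By the voltage-divider rule, V = 27.4 × 32.80/102.8 = 8.743 mV.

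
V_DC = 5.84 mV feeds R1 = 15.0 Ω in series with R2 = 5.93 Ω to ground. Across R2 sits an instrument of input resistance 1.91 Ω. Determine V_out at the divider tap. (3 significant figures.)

V_out ≈ 0.513 mV

The load sits in parallel with R2, giving an effective lower resistance R2' = R2·R_L/(R2+R_L) = 1.445 Ω.
Then V_out = V_DC · R2'/(R1 + R2') = 5.84 × 1.445/16.44 = 0.5130 mV.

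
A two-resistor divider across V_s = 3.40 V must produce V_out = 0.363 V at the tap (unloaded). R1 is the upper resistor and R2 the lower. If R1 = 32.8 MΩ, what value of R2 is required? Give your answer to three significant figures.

R2 ≈ 3.92 MΩ

V_out/V_s = R2/(R1+R2) = 0.1068.
So R2 = R1 · V_out/(V_s − V_out) = 32.8 × 0.363/(3.40 − 0.363) = 32.8 × 0.1195 = 3.920 MΩ.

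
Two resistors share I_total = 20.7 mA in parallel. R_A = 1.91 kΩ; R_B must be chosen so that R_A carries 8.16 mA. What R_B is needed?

Two-branch current divider: I_A = I_total · R_B/(R_A + R_B).
8.16/20.7 = R_B/(R_A + R_B) → R_B = R_A · (0.3942)/(1 − 0.3942) = 1.91 × 0.6507 = 1.243 kΩ.

R_B ≈ 1.24 kΩ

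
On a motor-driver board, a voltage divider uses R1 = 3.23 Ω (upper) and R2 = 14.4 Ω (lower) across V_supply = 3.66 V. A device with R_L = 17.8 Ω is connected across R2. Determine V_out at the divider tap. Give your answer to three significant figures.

R2 ‖ R_L = (14.4 × 17.8)/(14.4 + 17.8) = 7.960 Ω.
Then V_out = V_supply · R2'/(R1 + R2') = 3.66 × 7.960/11.19 = 2.604 V.

V_out ≈ 2.60 V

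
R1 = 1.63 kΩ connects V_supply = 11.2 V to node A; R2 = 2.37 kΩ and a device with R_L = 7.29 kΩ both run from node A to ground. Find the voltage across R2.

V_out ≈ 5.86 V

The load sits in parallel with R2, giving an effective lower resistance R2' = R2·R_L/(R2+R_L) = 1.789 kΩ.
Then V_out = V_supply · R2'/(R1 + R2') = 11.2 × 1.789/3.419 = 5.860 V.
(Unloaded it would be 6.64 V; the load pulls it down.)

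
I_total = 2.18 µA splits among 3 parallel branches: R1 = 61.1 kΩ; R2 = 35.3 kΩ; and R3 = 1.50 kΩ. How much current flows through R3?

Total conductance ΣG = 1/61.1 + 1/35.3 + 1/1.50 = 0.7114 (units of 1/kΩ).
By the current-divider rule, I = I_total · G_k/ΣG = 2.18 × 0.9372 = 2.043 µA.

I ≈ 2.04 µA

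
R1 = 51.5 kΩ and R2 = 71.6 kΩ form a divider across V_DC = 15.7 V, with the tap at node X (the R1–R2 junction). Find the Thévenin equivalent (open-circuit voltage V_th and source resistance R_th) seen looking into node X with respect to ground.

V_th is the unloaded tap voltage: V_DC · R2/(R1+R2) = 15.7 × 0.5816 = 9.132 V.
Zeroing V_DC shorts the top of R1 to ground, so R_th = R1 ‖ R2 = 29.95 kΩ.

V_th ≈ 9.13 V, R_th ≈ 30.0 kΩ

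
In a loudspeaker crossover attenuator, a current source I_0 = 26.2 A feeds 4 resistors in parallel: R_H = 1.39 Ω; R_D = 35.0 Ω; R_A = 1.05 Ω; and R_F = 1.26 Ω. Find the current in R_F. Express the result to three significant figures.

ΣG = 1/1.39 + 1/35.0 + 1/1.05 + 1/1.26 = 2.494.
By the current-divider rule, I = I_0 · G_k/ΣG = 26.2 × 0.3182 = 8.337 A.

I ≈ 8.34 A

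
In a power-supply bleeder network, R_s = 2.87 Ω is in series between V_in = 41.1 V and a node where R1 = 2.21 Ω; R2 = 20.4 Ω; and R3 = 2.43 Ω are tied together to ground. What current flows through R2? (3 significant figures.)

I ≈ 0.556 A

Combine the parallel branches: R_p = (1/2.21 + 1/20.4 + 1/2.43)⁻¹ = 1.095 Ω.
V_A by voltage divider: V_A = 41.1 × 1.095/(2.87 + 1.095) = 11.35 V.
Branch current I = V_A/R2 = 11.35/20.4 = 0.5565 A.
(Check via current divider: I_total = 10.37 A; share G_k/ΣG = 0.05369 → same result.)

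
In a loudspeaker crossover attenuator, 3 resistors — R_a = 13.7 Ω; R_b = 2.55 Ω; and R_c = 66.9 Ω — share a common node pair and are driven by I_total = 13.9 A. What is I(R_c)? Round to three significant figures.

I ≈ 0.433 A

ΣG = 1/13.7 + 1/2.55 + 1/66.9 = 0.4801.
By the current-divider rule, I = I_total · G_k/ΣG = 13.9 × 0.03113 = 0.4328 A.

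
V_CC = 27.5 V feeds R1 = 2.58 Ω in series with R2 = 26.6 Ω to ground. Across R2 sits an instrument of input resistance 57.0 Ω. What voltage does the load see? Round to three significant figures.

First combine the lower leg with the load: R2 ‖ R_L = 18.14 Ω.
Voltage divider with the loaded lower leg: V_out = 27.5 × 18.14/(2.58 + 18.14) = 27.5 × 0.8755 = 24.08 V.

V_out ≈ 24.1 V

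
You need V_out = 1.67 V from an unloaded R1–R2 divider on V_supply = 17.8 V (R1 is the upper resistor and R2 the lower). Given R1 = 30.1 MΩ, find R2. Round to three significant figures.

V_out/V_supply = R2/(R1+R2) = 0.09382.
Rearranging, R2 = R1·k/(1−k) = 30.1 × 0.1035 = 3.116 MΩ.

R2 ≈ 3.12 MΩ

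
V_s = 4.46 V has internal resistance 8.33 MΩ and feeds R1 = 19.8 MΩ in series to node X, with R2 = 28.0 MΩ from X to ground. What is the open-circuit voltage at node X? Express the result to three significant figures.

R1' = 8.33 + 19.8 = 28.13 MΩ (source resistance + R1).
V_th is the unloaded tap voltage: V_s · R2/(R1'+R2) = 4.46 × 0.4988 = 2.225 V.

V_th ≈ 2.22 V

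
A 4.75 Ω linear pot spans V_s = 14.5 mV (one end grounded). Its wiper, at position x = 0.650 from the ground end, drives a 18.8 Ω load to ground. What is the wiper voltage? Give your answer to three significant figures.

The pot divides into 1.662 Ω above the wiper and 3.087 Ω below.
(x·R_p) ‖ R_L = 2.652 Ω.
Then V_out = V_s · 2.652/(1.662 + 2.652) = 8.913 mV.

V_out ≈ 8.91 mV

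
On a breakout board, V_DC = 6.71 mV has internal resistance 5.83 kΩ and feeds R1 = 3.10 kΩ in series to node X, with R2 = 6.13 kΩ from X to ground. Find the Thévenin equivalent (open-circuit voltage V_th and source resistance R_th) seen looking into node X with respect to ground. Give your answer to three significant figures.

R1' = 5.83 + 3.10 = 8.930 kΩ (source resistance + R1).
With X open, the divider is unloaded: V_th = 6.71 × 6.13/15.06 = 2.731 mV.
Zeroing V_DC shorts the top of R1' to ground, so R_th = R1' ‖ R2 = 3.635 kΩ.

V_th ≈ 2.73 mV, R_th ≈ 3.63 kΩ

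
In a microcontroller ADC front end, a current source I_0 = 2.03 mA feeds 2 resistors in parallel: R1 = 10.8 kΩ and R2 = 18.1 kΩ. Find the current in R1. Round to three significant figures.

With just two branches, the current splits inversely with resistance.
So I = 2.03 × 18.1/28.90 = 1.271 mA.

I ≈ 1.27 mA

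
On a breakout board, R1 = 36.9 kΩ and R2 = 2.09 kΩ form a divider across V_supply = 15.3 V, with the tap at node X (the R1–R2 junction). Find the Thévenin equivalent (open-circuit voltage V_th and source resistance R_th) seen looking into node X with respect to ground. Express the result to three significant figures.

V_th ≈ 0.820 V, R_th ≈ 1.98 kΩ

V_th is the unloaded tap voltage: V_supply · R2/(R1+R2) = 15.3 × 0.05360 = 0.8201 V.
With V_supply suppressed (replaced by a short), R_th = R1 ‖ R2 = (36.90 × 2.09)/(36.90 + 2.09) = 1.978 kΩ.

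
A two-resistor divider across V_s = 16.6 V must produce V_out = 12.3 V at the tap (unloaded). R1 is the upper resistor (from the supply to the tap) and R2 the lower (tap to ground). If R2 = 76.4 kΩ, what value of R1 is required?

Required fraction k = V_out/V_s = 0.7410.
R1 = R2·(1/k − 1) = 76.4 × 0.3496 = 26.71 kΩ.

R1 ≈ 26.7 kΩ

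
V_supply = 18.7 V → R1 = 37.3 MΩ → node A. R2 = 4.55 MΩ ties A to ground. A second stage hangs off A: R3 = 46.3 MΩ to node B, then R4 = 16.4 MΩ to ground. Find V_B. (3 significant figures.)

V_B ≈ 0.499 V

Looking into the second stage from A: R3 + R4 = 62.70 MΩ appears in parallel with R2.
R2 ‖ (R3+R4) = 4.242 MΩ.
First divider: V_A = V_supply · 4.242/(37.3 + 4.242) = 1.910 V.
Then the unloaded second divider: V_B = V_A × R4/(R3+R4) = 1.910 × 0.2616 = 0.4995 V.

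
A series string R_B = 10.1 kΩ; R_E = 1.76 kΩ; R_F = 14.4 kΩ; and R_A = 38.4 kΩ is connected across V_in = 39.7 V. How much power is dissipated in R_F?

The common current is I = 39.7/64.66 = 0.6140 mA.
P = I²R = 0.3770 × 14.4 = 5.428 mW.

P ≈ 5.43 mW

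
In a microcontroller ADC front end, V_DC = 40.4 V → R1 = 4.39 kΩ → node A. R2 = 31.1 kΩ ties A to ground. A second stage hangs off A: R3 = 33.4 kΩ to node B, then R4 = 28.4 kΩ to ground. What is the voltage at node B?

V_B ≈ 15.3 V

Node A sees R2 in parallel with the series input of stage 2, R3 + R4 = 61.80 kΩ.
R2 ‖ (R3+R4) = 20.69 kΩ.
So V_A = 40.4 × 0.8250 = 33.33 V.
V_B = V_A × 0.4595 = 15.32 V.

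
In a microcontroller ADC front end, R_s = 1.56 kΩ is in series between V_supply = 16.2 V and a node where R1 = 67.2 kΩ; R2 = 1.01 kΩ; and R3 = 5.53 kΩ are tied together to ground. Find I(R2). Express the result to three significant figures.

I ≈ 5.63 mA

Equivalent of the parallel group: R_p = 0.8433 kΩ.
V_A = 16.2 × 0.8433/2.403 = 5.684 V.
Branch current I = V_A/R2 = 5.684/1.01 = 5.628 mA.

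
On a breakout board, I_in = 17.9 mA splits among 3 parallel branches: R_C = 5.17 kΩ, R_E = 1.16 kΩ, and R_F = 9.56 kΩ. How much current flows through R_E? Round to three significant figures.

I ≈ 13.3 mA

Total conductance ΣG = 1/5.17 + 1/1.16 + 1/9.56 = 1.160 (units of 1/kΩ).
R_E takes the fraction G_k/ΣG = 0.8621/1.160 = 0.7431, so I = 17.9 × 0.7431 = 13.30 mA.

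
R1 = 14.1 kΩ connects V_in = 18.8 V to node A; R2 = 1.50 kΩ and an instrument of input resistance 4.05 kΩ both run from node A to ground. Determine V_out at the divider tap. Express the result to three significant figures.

R2 ‖ R_L = (1.50 × 4.05)/(1.50 + 4.05) = 1.095 kΩ.
Voltage divider with the loaded lower leg: V_out = 18.8 × 1.095/(14.1 + 1.095) = 18.8 × 0.07204 = 1.354 V.

V_out ≈ 1.35 V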